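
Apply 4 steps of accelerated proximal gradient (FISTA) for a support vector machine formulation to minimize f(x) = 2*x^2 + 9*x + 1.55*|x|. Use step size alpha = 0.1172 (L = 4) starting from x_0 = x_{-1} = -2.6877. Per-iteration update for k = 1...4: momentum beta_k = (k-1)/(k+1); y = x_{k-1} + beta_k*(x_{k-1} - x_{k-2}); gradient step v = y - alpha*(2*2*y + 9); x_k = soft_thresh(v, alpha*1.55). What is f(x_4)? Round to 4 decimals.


FISTA on f(x) = 2*x^2 + 9*x + 1.55*|x|
L = 4, alpha = 0.1172
Iteration 1: beta = 0.0, y = -2.6877 + 0.0*(-2.6877 + 2.6877) = -2.6877
  grad(y) = -1.7508, v = y - alpha*grad = -2.4825
  prox(v) = soft_thresh(-2.4825, 0.1817) = -2.3008
Iteration 2: beta = 0.3333, y = -2.3008 + 0.3333*(-2.3008 + 2.6877) = -2.1719
  grad(y) = 0.3124, v = y - alpha*grad = -2.2085
  prox(v) = soft_thresh(-2.2085, 0.1817) = -2.0269
Iteration 3: beta = 0.5, y = -2.0269 + 0.5*(-2.0269 + 2.3008) = -1.8899
  grad(y) = 1.4406, v = y - alpha*grad = -2.0587
  prox(v) = soft_thresh(-2.0587, 0.1817) = -1.877
Iteration 4: beta = 0.6, y = -1.877 + 0.6*(-1.877 + 2.0269) = -1.7871
  grad(y) = 1.8515, v = y - alpha*grad = -2.0041
  prox(v) = soft_thresh(-2.0041, 0.1817) = -1.8225
f(x_4) = 2*(-1.8225)^2 + 9*(-1.8225) + 1.55*|-1.8225| = -6.9346


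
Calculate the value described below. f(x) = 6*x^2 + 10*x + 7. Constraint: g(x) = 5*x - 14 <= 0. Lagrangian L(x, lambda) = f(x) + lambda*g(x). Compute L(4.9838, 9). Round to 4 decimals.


Step 1: Evaluate f(x).
f(4.9838) = 6*4.9838^2 + 10*4.9838 + 7 = 205.8676
Step 2: Evaluate g(x).
g(4.9838) = 5*4.9838 - 14 = 10.919
Step 3: Compute Lagrangian.
L = 205.8676 + 9*10.919 = 304.1386


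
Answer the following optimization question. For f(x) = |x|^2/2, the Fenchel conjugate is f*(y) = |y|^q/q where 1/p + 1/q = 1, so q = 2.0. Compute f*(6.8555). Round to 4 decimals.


The conjugate exponent q satisfies 1/p + 1/q = 1.
p = 2, so q = 2/(2 - 1) = 2.0
|y|^q = 6.8555^2.0 = 46.9979
f*(6.8555) = 46.9979 / 2.0 = 23.4989


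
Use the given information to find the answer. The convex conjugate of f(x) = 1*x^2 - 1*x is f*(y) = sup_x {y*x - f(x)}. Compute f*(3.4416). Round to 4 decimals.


f*(y) = sup_x {y*x - a*x^2 - b*x} = sup_x {(y-b)*x - a*x^2}
FOC: (y - b) - 2a*x = 0 => x* = (y - b)/(2a)
x* = (3.4416 + 1)/(2*1) = 2.2208
f*(3.4416) = (y-b)^2/(4a) = (3.4416 + 1)^2/(4*1)
= 19.7278/4 = 4.932


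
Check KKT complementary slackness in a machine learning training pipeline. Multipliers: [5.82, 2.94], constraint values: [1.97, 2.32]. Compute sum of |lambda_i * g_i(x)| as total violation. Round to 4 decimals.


KKT complementary slackness check:
lambda_1 * g_1 = 5.82 * 1.97 = 11.4654
lambda_2 * g_2 = 2.94 * 2.32 = 6.8208
Total violation = 11.4654 + 6.8208 = 18.2862


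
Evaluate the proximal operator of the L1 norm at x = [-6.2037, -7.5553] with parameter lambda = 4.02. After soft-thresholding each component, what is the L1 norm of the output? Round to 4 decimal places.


Soft-thresholding with lambda = 4.02:
prox(-6.2037) = sign(-6.2037)*max(|-6.2037| - 4.02, 0) = -2.1837
prox(-7.5553) = sign(-7.5553)*max(|-7.5553| - 4.02, 0) = -3.5353
prox(x) = [-2.1837, -3.5353]
||prox(x)||_1 = 2.1837 + 3.5353 = 5.719


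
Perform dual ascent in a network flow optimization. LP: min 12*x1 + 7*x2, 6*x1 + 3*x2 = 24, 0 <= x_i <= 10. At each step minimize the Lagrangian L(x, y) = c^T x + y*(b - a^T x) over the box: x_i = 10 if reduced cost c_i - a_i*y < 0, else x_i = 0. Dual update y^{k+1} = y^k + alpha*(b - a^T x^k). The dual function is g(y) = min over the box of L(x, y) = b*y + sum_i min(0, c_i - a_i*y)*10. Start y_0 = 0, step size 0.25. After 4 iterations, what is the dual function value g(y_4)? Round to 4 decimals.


Dual ascent for LP: min 12*x1 + 7*x2, 6*x1 + 3*x2 = 24, 0 <= x_i <= 10
Step 1: y^k = 0.0, reduced costs: (12.0, 7.0)
  x^k = (0.0, 0.0), subgradient = b - a^T x = 24.0
  y^{k+1} = 0.0 + 0.25*24.0 = 6.0
Step 2: y^k = 6.0, reduced costs: (-24.0, -11.0)
  x^k = (10.0, 10.0), subgradient = b - a^T x = -66.0
  y^{k+1} = 6.0 + 0.25*-66.0 = -10.5
Step 3: y^k = -10.5, reduced costs: (75.0, 38.5)
  x^k = (0.0, 0.0), subgradient = b - a^T x = 24.0
  y^{k+1} = -10.5 + 0.25*24.0 = -4.5
Step 4: y^k = -4.5, reduced costs: (39.0, 20.5)
  x^k = (0.0, 0.0), subgradient = b - a^T x = 24.0
  y^{k+1} = -4.5 + 0.25*24.0 = 1.5
Dual objective at y_4 = 1.5: reduced costs (3.0, 2.5), box minimizer x = (0.0, 0.0)
g(y_4) = b*y + (c1 - a1*y)*x1 + (c2 - a2*y)*x2 = 24*1.5 + 3.0*0.0 + 2.5*0.0 = 36.0 + 0.0 + 0.0 = 36.0


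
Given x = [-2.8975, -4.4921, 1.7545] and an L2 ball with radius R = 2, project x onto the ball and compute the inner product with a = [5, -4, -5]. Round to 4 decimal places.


Step 1: Compute ||x|| (intermediates to 6 decimals).
||x|| = sqrt((-2.8975)^2 + (-4.4921)^2 + 1.7545^2) = 5.626077
Step 2: Project.
Since ||x|| > R, scale = R/||x|| = 2/5.626077 = 0.355487, proj(x) = scale * x
proj(x) = [-1.030024, -1.596883, 0.623702]
Step 3: Dot product.
a^T * proj(x) = 5*(-1.030024) - 4*(-1.596883) - 5*0.623702 = -1.8811


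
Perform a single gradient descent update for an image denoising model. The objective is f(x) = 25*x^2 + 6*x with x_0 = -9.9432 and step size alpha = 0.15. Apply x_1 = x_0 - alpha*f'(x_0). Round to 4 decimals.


We compute the gradient at x_0 and apply the update.
f'(x) = 50*x + 6
f'(-9.9432) = 50*-9.9432 + 6 = -491.16
x_1 = -9.9432 - 0.15*-491.16 = 63.7308


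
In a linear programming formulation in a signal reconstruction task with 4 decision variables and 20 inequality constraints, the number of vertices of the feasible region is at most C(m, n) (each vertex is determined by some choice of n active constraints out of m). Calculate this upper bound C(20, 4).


Each vertex corresponds to some choice of n active constraints out of m, so the number of vertices is at most C(m, n) = m! / (n!(m-n)!).
m = 20, n = 4
Numerator: 20 * 19 * 18 * 17
Denominator: 4! = 24
C(20, 4) = 4845


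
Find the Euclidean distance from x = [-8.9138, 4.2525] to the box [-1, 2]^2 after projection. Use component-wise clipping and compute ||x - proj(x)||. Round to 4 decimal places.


Project each component onto [-1, 2].
clip(-8.9138) = -1.0, clip(4.2525) = 2.0
Projection = [-1.0, 2.0]
Squared diffs: [62.6282, 5.0738]
Distance = sqrt(67.702) = 8.2281


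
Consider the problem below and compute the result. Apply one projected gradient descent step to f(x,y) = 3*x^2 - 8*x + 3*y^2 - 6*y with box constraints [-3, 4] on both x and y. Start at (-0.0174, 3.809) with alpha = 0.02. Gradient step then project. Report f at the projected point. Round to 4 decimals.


Step 1: Compute gradient at (-0.0174, 3.809).
grad_x = 2*3*-0.0174 - 8 = -8.1044
grad_y = 2*3*3.809 - 6 = 16.854
Step 2: Gradient step.
x_raw = -0.0174 - 0.02*-8.1044 = 0.1447
y_raw = 3.809 - 0.02*16.854 = 3.4719
Step 3: Project onto [-3, 4].
x_proj = clip(0.1447) = 0.1447
y_proj = clip(3.4719) = 3.4719
Step 4: Evaluate f.
f(0.1447, 3.4719) = 14.2365


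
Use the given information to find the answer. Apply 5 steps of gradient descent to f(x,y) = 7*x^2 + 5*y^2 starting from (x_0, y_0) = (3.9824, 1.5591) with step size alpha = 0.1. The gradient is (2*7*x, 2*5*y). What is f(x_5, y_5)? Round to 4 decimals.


Gradient descent on f(x,y) = 7*x^2 + 5*y^2.
Starting point: (3.9824, 1.5591), alpha = 0.1
Step 1: grad_x = 2*7*3.9824 = 55.7536, grad_y = 2*5*1.5591 = 15.591
  x_1 = 3.9824 - 0.1*55.7536 = -1.593
  y_1 = 1.5591 - 0.1*15.591 = 0.0
Step 2: grad_x = 2*7*-1.593 = -22.3014, grad_y = 2*5*0.0 = 0.0
  x_2 = -1.593 - 0.1*-22.3014 = 0.6372
  y_2 = 0.0 - 0.1*0.0 = 0.0
Step 3: grad_x = 2*7*0.6372 = 8.9206, grad_y = 2*5*0.0 = 0.0
  x_3 = 0.6372 - 0.1*8.9206 = -0.2549
  y_3 = 0.0 - 0.1*0.0 = 0.0
Step 4: grad_x = 2*7*-0.2549 = -3.5682, grad_y = 2*5*0.0 = 0.0
  x_4 = -0.2549 - 0.1*-3.5682 = 0.1019
  y_4 = 0.0 - 0.1*0.0 = 0.0
Step 5: grad_x = 2*7*0.1019 = 1.4273, grad_y = 2*5*0.0 = 0.0
  x_5 = 0.1019 - 0.1*1.4273 = -0.0408
  y_5 = 0.0 - 0.1*0.0 = 0.0
f(-0.0408, 0.0) = 7*(-0.0408)^2 + 5*0.0^2 = 0.0116


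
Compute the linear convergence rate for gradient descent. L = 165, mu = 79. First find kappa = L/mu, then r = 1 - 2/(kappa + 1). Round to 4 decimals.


Step 1: Compute the condition number.
kappa = L/mu = 165/79 = 2.0886
Step 2: Compute the convergence rate.
r = 1 - 2/(kappa + 1) = 1 - 2*mu/(L + mu) = (L - mu)/(L + mu) = 86/244 = 0.3525


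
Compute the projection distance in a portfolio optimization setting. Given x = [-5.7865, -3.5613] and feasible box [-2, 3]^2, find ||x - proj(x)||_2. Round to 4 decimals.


Project each component onto [-2, 3].
clip(-5.7865) = -2.0, clip(-3.5613) = -2.0
Projection = [-2.0, -2.0]
Squared diffs: [14.3376, 2.4377]
Distance = sqrt(16.7753) = 4.0958


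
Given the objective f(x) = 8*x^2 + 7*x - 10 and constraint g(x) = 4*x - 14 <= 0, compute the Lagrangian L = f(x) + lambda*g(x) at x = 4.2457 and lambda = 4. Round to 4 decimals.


Step 1: Evaluate f(x).
f(4.2457) = 8*4.2457^2 + 7*4.2457 - 10 = 163.9276
Step 2: Evaluate g(x).
g(4.2457) = 4*4.2457 - 14 = 2.9828
Step 3: Compute Lagrangian.
L = 163.9276 + 4*2.9828 = 175.8588


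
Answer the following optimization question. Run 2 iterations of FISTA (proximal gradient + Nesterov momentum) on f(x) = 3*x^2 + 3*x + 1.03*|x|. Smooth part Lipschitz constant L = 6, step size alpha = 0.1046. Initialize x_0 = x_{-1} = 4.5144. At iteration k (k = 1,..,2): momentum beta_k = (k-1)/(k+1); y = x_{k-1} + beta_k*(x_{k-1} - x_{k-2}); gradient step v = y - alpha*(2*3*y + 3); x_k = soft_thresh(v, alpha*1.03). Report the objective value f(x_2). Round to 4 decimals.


FISTA on f(x) = 3*x^2 + 3*x + 1.03*|x|
L = 6, alpha = 0.1046
Iteration 1: beta = 0.0, y = 4.5144 + 0.0*(4.5144 - 4.5144) = 4.5144
  grad(y) = 30.0864, v = y - alpha*grad = 1.3674
  prox(v) = soft_thresh(1.3674, 0.1077) = 1.2596
Iteration 2: beta = 0.3333, y = 1.2596 + 0.3333*(1.2596 - 4.5144) = 0.1747
  grad(y) = 4.0482, v = y - alpha*grad = -0.2487
  prox(v) = soft_thresh(-0.2487, 0.1077) = -0.141
f(x_2) = 3*(-0.141)^2 + 3*(-0.141) + 1.03*|-0.141| = -0.2181


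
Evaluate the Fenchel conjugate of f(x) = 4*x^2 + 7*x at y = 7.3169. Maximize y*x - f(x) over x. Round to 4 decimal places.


f*(y) = sup_x {y*x - a*x^2 - b*x} = sup_x {(y-b)*x - a*x^2}
FOC: (y - b) - 2a*x = 0 => x* = (y - b)/(2a)
x* = (7.3169 - 7)/(2*4) = 0.0396
f*(7.3169) = (y-b)^2/(4a) = (7.3169 - 7)^2/(4*4)
= 0.1004/16 = 0.0063


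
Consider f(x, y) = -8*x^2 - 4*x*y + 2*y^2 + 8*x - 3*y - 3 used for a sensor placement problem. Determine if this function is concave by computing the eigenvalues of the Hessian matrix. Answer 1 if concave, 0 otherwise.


The Hessian of f(x,y) = -8*x^2 - 4*x*y + 2*y^2 + 8*x - 3*y - 3 is:
H = [[-16, -4], [-4, 4]]
Trace = -16 + 4 = -12
Determinant = -16*4 - (-4)^2 = -80
Discriminant = (-12)^2 - 4*-80 = 464.0
Eigenvalues: lambda_1 = -16.7703, lambda_2 = 4.7703
The function is not concave.

0


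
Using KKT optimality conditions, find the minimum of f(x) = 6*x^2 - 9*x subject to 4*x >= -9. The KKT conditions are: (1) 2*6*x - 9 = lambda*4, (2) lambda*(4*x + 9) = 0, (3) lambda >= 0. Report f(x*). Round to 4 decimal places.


Step 1: Try lambda = 0 (constraint inactive).
Stationarity: 2*6*x - 9 = 0
x* = 9/(2*6) = 0.75
Check constraint: 4*0.75 = 3.0 >= -9 -- satisfied.
Step 2: Compute optimal value.
f(x*) = 6*0.75^2 - 9*0.75 = -3.375


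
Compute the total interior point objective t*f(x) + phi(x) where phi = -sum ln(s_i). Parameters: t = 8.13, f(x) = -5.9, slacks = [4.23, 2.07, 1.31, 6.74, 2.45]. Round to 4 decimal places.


Step 1: Compute log-barrier.
ln values: [1.4422, 0.7275, 0.27, 1.9081, 0.8961]
phi = -(1.4422 + 0.7275 + 0.27 + 1.9081 + 0.8961) = -5.2439
Step 2: Compute augmented objective.
t*f(x) = 8.13*-5.9 = -47.967
Total = -47.967 - 5.2439 = -53.2109


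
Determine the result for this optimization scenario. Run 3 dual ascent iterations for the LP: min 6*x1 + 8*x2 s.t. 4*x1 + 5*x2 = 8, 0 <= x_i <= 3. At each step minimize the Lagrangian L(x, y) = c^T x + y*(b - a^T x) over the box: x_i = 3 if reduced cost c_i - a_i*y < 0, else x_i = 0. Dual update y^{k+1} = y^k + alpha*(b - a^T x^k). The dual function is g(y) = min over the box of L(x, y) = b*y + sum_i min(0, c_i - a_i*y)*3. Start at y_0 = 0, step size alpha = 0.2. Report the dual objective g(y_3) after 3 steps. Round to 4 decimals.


Dual ascent for LP: min 6*x1 + 8*x2, 4*x1 + 5*x2 = 8, 0 <= x_i <= 3
Step 1: y^k = 0.0, reduced costs: (6.0, 8.0)
  x^k = (0.0, 0.0), subgradient = b - a^T x = 8.0
  y^{k+1} = 0.0 + 0.2*8.0 = 1.6
Step 2: y^k = 1.6, reduced costs: (-0.4, 0.0)
  x^k = (3.0, 0.0), subgradient = b - a^T x = -4.0
  y^{k+1} = 1.6 + 0.2*-4.0 = 0.8
Step 3: y^k = 0.8, reduced costs: (2.8, 4.0)
  x^k = (0.0, 0.0), subgradient = b - a^T x = 8.0
  y^{k+1} = 0.8 + 0.2*8.0 = 2.4
Dual objective at y_3 = 2.4: reduced costs (-3.6, -4.0), box minimizer x = (3.0, 3.0)
g(y_3) = b*y + (c1 - a1*y)*x1 + (c2 - a2*y)*x2 = 8*2.4 + (-3.6)*3.0 + (-4.0)*3.0 = 19.2 - 10.8 - 12.0 = -3.6


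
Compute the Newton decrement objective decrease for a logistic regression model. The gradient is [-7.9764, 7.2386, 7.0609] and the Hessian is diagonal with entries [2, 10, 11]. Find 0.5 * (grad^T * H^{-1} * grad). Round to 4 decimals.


Step 1: H is diagonal, so H^(-1) * g = [-3.9882, 0.7239, 0.6419].
Step 2: g^T H^(-1) g = sum_i g_i^2 / H_ii
  = (-7.9764)^2/2 + (7.2386)^2/10 + (7.0609)^2/11
  = 31.8115 + 5.2397 + 4.5324 = 41.5836
Step 3: Objective decrease = 0.5 * g^T H^(-1) g = 20.7918


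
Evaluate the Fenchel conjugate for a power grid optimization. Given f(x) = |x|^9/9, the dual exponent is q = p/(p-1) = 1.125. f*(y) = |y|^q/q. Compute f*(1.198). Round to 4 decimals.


The conjugate exponent q satisfies 1/p + 1/q = 1.
p = 9, so q = 9/(9 - 1) = 1.125
|y|^q = 1.198^1.125 = 1.2254
f*(1.198) = 1.2254 / 1.125 = 1.0892


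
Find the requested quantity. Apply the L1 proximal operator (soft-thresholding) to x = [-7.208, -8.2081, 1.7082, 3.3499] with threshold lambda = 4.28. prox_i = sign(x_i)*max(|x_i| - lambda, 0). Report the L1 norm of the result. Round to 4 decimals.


Soft-thresholding with lambda = 4.28:
prox(-7.208) = sign(-7.208)*max(|-7.208| - 4.28, 0) = -2.928
prox(-8.2081) = sign(-8.2081)*max(|-8.2081| - 4.28, 0) = -3.9281
prox(1.7082) = sign(1.7082)*max(|1.7082| - 4.28, 0) = 0.0
prox(3.3499) = sign(3.3499)*max(|3.3499| - 4.28, 0) = 0.0
prox(x) = [-2.928, -3.9281, 0.0, 0.0]
||prox(x)||_1 = 2.928 + 3.9281 + 0.0 + 0.0 = 6.8561


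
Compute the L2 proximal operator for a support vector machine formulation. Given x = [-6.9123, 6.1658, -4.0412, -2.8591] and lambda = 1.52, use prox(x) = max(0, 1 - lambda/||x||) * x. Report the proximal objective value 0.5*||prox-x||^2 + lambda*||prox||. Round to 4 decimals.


Step 1: Compute ||x||.
||x|| = 10.5025
Step 2: Compute scaling factor.
scale = max(0, 1 - 1.52/10.5025) = 0.8553
Step 3: prox(x) = [-5.9119, 5.2734, -3.4563, -2.4453]
||prox(x)|| = 8.9825
Step 4: Proximal objective.
0.5*||prox-x||^2 = 1.1552
lambda*||prox|| = 13.6534
Total = 14.8086


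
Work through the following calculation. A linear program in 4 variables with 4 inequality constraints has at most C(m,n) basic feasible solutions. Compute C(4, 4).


Each vertex corresponds to some choice of n active constraints out of m, so the number of vertices is at most C(m, n) = m! / (n!(m-n)!).
m = 4, n = 4
Numerator: 4 * 3 * 2 * 1
Denominator: 4! = 24
C(4, 4) = 1


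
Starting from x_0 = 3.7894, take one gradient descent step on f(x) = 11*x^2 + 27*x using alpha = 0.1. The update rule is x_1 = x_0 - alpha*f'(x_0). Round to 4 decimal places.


We compute the gradient at x_0 and apply the update.
f'(x) = 22*x + 27
f'(3.7894) = 22*3.7894 + 27 = 110.3668
x_1 = 3.7894 - 0.1*110.3668 = -7.2473


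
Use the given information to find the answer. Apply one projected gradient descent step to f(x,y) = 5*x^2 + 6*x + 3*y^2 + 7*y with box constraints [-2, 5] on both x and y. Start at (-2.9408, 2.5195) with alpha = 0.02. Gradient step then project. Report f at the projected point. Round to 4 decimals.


Step 1: Compute gradient at (-2.9408, 2.5195).
grad_x = 2*5*-2.9408 + 6 = -23.408
grad_y = 2*3*2.5195 + 7 = 22.117
Step 2: Gradient step.
x_raw = -2.9408 - 0.02*-23.408 = -2.4726
y_raw = 2.5195 - 0.02*22.117 = 2.0772
Step 3: Project onto [-2, 5].
x_proj = clip(-2.4726) = -2.0
y_proj = clip(2.0772) = 2.0772
Step 4: Evaluate f.
f(-2.0, 2.0772) = 35.4839


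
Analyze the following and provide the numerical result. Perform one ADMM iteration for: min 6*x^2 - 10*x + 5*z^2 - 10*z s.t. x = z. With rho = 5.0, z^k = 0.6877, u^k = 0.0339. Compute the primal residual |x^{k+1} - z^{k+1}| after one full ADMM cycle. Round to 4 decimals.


ADMM iteration with rho = 5.0, z^k = 0.6877, u^k = 0.0339
Step 1: x-update.
Minimize 6*x^2 - 10*x + (5.0/2)*(x - 0.6877 + 0.0339)^2
FOC: (2*6 + 5.0)*x = 10 + 5.0*(0.6877 - 0.0339)
x^{k+1} = 0.7805
Step 2: z-update.
Minimize 5*z^2 - 10*z + (5.0/2)*(0.7805 - z + 0.0339)^2
FOC: (2*5 + 5.0)*z = 10 + 5.0*(0.7805 + 0.0339)
z^{k+1} = 0.9381
Step 3: u-update.
u^{k+1} = 0.0339 + 0.7805 - 0.9381 = -0.1237
Step 4: Primal residual = |0.7805 - 0.9381| = 0.1576


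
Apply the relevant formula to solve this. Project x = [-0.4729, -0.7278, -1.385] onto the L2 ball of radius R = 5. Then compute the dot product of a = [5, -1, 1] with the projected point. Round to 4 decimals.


Step 1: Compute ||x|| (intermediates to 6 decimals).
||x|| = sqrt((-0.4729)^2 + (-0.7278)^2 + (-1.385)^2) = 1.634488
Step 2: Project.
Since ||x|| <= R, proj = x (no scaling needed).
proj(x) = [-0.4729, -0.7278, -1.385]
Step 3: Dot product.
a^T * proj(x) = 5*(-0.4729) - 1*(-0.7278) + 1*(-1.385) = -3.0217


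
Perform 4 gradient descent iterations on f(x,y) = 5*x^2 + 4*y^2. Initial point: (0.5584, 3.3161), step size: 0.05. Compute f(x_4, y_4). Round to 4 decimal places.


Gradient descent on f(x,y) = 5*x^2 + 4*y^2.
Starting point: (0.5584, 3.3161), alpha = 0.05
Step 1: grad_x = 2*5*0.5584 = 5.584, grad_y = 2*4*3.3161 = 26.5288
  x_1 = 0.5584 - 0.05*5.584 = 0.2792
  y_1 = 3.3161 - 0.05*26.5288 = 1.9897
Step 2: grad_x = 2*5*0.2792 = 2.792, grad_y = 2*4*1.9897 = 15.9173
  x_2 = 0.2792 - 0.05*2.792 = 0.1396
  y_2 = 1.9897 - 0.05*15.9173 = 1.1938
Step 3: grad_x = 2*5*0.1396 = 1.396, grad_y = 2*4*1.1938 = 9.5504
  x_3 = 0.1396 - 0.05*1.396 = 0.0698
  y_3 = 1.1938 - 0.05*9.5504 = 0.7163
Step 4: grad_x = 2*5*0.0698 = 0.698, grad_y = 2*4*0.7163 = 5.7302
  x_4 = 0.0698 - 0.05*0.698 = 0.0349
  y_4 = 0.7163 - 0.05*5.7302 = 0.4298
f(0.0349, 0.4298) = 5*0.0349^2 + 4*0.4298^2 = 0.7449


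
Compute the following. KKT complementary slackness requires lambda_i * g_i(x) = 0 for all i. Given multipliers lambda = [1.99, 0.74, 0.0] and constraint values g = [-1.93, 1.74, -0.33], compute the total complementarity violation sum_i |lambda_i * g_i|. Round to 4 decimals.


KKT complementary slackness check:
lambda_1 * g_1 = 1.99 * -1.93 = -3.8407
lambda_2 * g_2 = 0.74 * 1.74 = 1.2876
lambda_3 * g_3 = 0.0 * -0.33 = -0.0
Total violation = 3.8407 + 1.2876 + 0.0 = 5.1283


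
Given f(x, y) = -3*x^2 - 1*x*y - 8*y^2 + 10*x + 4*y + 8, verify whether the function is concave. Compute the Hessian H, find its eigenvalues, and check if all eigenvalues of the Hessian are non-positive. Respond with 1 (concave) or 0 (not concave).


The Hessian of f(x,y) = -3*x^2 - 1*x*y - 8*y^2 + 10*x + 4*y + 8 is:
H = [[-6, -1], [-1, -16]]
Trace = -6 - 16 = -22
Determinant = -6*-16 - (-1)^2 = 95
Discriminant = (-22)^2 - 4*95 = 104.0
Eigenvalues: lambda_1 = -16.099, lambda_2 = -5.901
The function is concave.

1


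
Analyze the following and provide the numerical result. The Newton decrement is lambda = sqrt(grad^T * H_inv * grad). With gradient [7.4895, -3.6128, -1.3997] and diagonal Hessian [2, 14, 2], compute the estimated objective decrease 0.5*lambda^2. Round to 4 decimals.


Step 1: H is diagonal, so H^(-1) * g = [3.7448, -0.2581, -0.6999].
Step 2: g^T H^(-1) g = sum_i g_i^2 / H_ii
  = (7.4895)^2/2 + (-3.6128)^2/14 + (-1.3997)^2/2
  = 28.0463 + 0.9323 + 0.9796 = 29.9582
Step 3: Objective decrease = 0.5 * g^T H^(-1) g = 14.9791


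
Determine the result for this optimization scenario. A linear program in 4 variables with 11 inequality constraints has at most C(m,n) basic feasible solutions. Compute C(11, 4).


Each vertex corresponds to some choice of n active constraints out of m, so the number of vertices is at most C(m, n) = m! / (n!(m-n)!).
m = 11, n = 4
Numerator: 11 * 10 * 9 * 8
Denominator: 4! = 24
C(11, 4) = 330


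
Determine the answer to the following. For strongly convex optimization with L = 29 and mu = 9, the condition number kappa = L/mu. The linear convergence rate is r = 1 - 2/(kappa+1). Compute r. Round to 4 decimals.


Step 1: Compute the condition number.
kappa = L/mu = 29/9 = 3.2222
Step 2: Compute the convergence rate.
r = 1 - 2/(kappa + 1) = 1 - 2*mu/(L + mu) = (L - mu)/(L + mu) = 20/38 = 0.5263


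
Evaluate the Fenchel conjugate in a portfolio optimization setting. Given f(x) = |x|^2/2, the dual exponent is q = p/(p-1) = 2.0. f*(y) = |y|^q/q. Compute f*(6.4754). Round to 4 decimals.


The conjugate exponent q satisfies 1/p + 1/q = 1.
p = 2, so q = 2/(2 - 1) = 2.0
|y|^q = 6.4754^2.0 = 41.9308
f*(6.4754) = 41.9308 / 2.0 = 20.9654


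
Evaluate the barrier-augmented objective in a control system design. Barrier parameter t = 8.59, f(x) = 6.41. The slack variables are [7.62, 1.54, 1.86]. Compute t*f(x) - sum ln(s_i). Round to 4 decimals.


Step 1: Compute log-barrier.
ln values: [2.0308, 0.4318, 0.6206]
phi = -(2.0308 + 0.4318 + 0.6206) = -3.0831
Step 2: Compute augmented objective.
t*f(x) = 8.59*6.41 = 55.0619
Total = 55.0619 - 3.0831 = 51.9788


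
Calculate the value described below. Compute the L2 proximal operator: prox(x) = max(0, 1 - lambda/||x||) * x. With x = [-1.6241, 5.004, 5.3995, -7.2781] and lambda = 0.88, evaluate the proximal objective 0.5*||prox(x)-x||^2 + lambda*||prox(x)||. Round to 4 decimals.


Step 1: Compute ||x||.
||x|| = 10.4787
Step 2: Compute scaling factor.
scale = max(0, 1 - 0.88/10.4787) = 0.916
Step 3: prox(x) = [-1.4877, 4.5838, 4.9461, -6.6669]
||prox(x)|| = 9.5987
Step 4: Proximal objective.
0.5*||prox-x||^2 = 0.3872
lambda*||prox|| = 8.4469
Total = 8.8341


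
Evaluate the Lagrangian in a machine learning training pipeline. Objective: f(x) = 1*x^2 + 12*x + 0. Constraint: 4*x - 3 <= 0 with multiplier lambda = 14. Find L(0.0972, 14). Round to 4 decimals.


Step 1: Evaluate f(x).
f(0.0972) = 1*0.0972^2 + 12*0.0972 + 0 = 1.1758
Step 2: Evaluate g(x).
g(0.0972) = 4*0.0972 - 3 = -2.6112
Step 3: Compute Lagrangian.
L = 1.1758 + 14*-2.6112 = -35.381


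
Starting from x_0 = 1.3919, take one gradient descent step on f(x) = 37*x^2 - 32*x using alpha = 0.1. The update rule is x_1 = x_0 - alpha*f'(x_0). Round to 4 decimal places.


We compute the gradient at x_0 and apply the update.
f'(x) = 74*x - 32
f'(1.3919) = 74*1.3919 - 32 = 71.0006
x_1 = 1.3919 - 0.1*71.0006 = -5.7082


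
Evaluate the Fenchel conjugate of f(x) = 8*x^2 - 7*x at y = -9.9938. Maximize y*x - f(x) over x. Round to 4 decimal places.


f*(y) = sup_x {y*x - a*x^2 - b*x} = sup_x {(y-b)*x - a*x^2}
FOC: (y - b) - 2a*x = 0 => x* = (y - b)/(2a)
x* = (-9.9938 + 7)/(2*8) = -0.1871
f*(-9.9938) = (y-b)^2/(4a) = (-9.9938 + 7)^2/(4*8)
= 8.9628/32 = 0.2801


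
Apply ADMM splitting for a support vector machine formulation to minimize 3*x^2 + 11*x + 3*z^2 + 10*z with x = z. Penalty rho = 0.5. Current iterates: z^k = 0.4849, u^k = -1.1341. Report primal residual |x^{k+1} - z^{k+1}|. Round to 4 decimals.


ADMM iteration with rho = 0.5, z^k = 0.4849, u^k = -1.1341
Step 1: x-update.
Minimize 3*x^2 + 11*x + (0.5/2)*(x - 0.4849 - 1.1341)^2
FOC: (2*3 + 0.5)*x = -11 + 0.5*(0.4849 + 1.1341)
x^{k+1} = -1.5678
Step 2: z-update.
Minimize 3*z^2 + 10*z + (0.5/2)*(-1.5678 - z - 1.1341)^2
FOC: (2*3 + 0.5)*z = -10 + 0.5*(-1.5678 - 1.1341)
z^{k+1} = -1.7463
Step 3: u-update.
u^{k+1} = -1.1341 - 1.5678 + 1.7463 = -0.9556
Step 4: Primal residual = |-1.5678 + 1.7463| = 0.1785


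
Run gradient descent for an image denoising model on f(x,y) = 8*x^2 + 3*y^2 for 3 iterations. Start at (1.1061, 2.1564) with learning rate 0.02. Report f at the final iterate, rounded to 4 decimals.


Gradient descent on f(x,y) = 8*x^2 + 3*y^2.
Starting point: (1.1061, 2.1564), alpha = 0.02
Step 1: grad_x = 2*8*1.1061 = 17.6976, grad_y = 2*3*2.1564 = 12.9384
  x_1 = 1.1061 - 0.02*17.6976 = 0.7521
  y_1 = 2.1564 - 0.02*12.9384 = 1.8976
Step 2: grad_x = 2*8*0.7521 = 12.0344, grad_y = 2*3*1.8976 = 11.3858
  x_2 = 0.7521 - 0.02*12.0344 = 0.5115
  y_2 = 1.8976 - 0.02*11.3858 = 1.6699
Step 3: grad_x = 2*8*0.5115 = 8.1834, grad_y = 2*3*1.6699 = 10.0195
  x_3 = 0.5115 - 0.02*8.1834 = 0.3478
  y_3 = 1.6699 - 0.02*10.0195 = 1.4695
f(0.3478, 1.4695) = 8*0.3478^2 + 3*1.4695^2 = 7.4462


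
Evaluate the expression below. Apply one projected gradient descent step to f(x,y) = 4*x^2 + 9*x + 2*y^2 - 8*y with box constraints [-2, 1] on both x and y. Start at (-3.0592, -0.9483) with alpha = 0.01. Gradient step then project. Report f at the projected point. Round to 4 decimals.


Step 1: Compute gradient at (-3.0592, -0.9483).
grad_x = 2*4*-3.0592 + 9 = -15.4736
grad_y = 2*2*-0.9483 - 8 = -11.7932
Step 2: Gradient step.
x_raw = -3.0592 - 0.01*-15.4736 = -2.9045
y_raw = -0.9483 - 0.01*-11.7932 = -0.8304
Step 3: Project onto [-2, 1].
x_proj = clip(-2.9045) = -2.0
y_proj = clip(-0.8304) = -0.8304
Step 4: Evaluate f.
f(-2.0, -0.8304) = 6.022


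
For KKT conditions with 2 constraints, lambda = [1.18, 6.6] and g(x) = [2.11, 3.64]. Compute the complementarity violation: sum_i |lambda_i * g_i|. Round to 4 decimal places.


KKT complementary slackness check:
lambda_1 * g_1 = 1.18 * 2.11 = 2.4898
lambda_2 * g_2 = 6.6 * 3.64 = 24.024
Total violation = 2.4898 + 24.024 = 26.5138


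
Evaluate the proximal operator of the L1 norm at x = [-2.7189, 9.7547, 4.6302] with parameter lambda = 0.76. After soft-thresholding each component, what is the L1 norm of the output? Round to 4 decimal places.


Soft-thresholding with lambda = 0.76:
prox(-2.7189) = sign(-2.7189)*max(|-2.7189| - 0.76, 0) = -1.9589
prox(9.7547) = sign(9.7547)*max(|9.7547| - 0.76, 0) = 8.9947
prox(4.6302) = sign(4.6302)*max(|4.6302| - 0.76, 0) = 3.8702
prox(x) = [-1.9589, 8.9947, 3.8702]
||prox(x)||_1 = 1.9589 + 8.9947 + 3.8702 = 14.8238


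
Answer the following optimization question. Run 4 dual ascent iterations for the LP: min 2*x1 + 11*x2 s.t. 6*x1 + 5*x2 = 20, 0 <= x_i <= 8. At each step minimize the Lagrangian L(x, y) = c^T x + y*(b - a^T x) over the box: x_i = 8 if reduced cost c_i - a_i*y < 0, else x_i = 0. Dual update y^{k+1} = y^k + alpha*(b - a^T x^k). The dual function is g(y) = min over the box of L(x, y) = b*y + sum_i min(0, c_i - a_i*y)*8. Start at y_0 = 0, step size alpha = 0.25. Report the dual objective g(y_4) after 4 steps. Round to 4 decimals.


Dual ascent for LP: min 2*x1 + 11*x2, 6*x1 + 5*x2 = 20, 0 <= x_i <= 8
Step 1: y^k = 0.0, reduced costs: (2.0, 11.0)
  x^k = (0.0, 0.0), subgradient = b - a^T x = 20.0
  y^{k+1} = 0.0 + 0.25*20.0 = 5.0
Step 2: y^k = 5.0, reduced costs: (-28.0, -14.0)
  x^k = (8.0, 8.0), subgradient = b - a^T x = -68.0
  y^{k+1} = 5.0 + 0.25*-68.0 = -12.0
Step 3: y^k = -12.0, reduced costs: (74.0, 71.0)
  x^k = (0.0, 0.0), subgradient = b - a^T x = 20.0
  y^{k+1} = -12.0 + 0.25*20.0 = -7.0
Step 4: y^k = -7.0, reduced costs: (44.0, 46.0)
  x^k = (0.0, 0.0), subgradient = b - a^T x = 20.0
  y^{k+1} = -7.0 + 0.25*20.0 = -2.0
Dual objective at y_4 = -2.0: reduced costs (14.0, 21.0), box minimizer x = (0.0, 0.0)
g(y_4) = b*y + (c1 - a1*y)*x1 + (c2 - a2*y)*x2 = 20*(-2.0) + 14.0*0.0 + 21.0*0.0 = -40.0 + 0.0 + 0.0 = -40.0


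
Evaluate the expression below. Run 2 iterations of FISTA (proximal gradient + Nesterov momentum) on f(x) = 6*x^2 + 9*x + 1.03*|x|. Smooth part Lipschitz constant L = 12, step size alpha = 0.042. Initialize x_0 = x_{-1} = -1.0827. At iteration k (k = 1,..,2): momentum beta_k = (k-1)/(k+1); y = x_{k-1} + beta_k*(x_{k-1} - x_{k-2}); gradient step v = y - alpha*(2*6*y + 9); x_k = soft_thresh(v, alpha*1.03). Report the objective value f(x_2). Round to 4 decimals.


FISTA on f(x) = 6*x^2 + 9*x + 1.03*|x|
L = 12, alpha = 0.042
Iteration 1: beta = 0.0, y = -1.0827 + 0.0*(-1.0827 + 1.0827) = -1.0827
  grad(y) = -3.9924, v = y - alpha*grad = -0.915
  prox(v) = soft_thresh(-0.915, 0.0433) = -0.8718
Iteration 2: beta = 0.3333, y = -0.8718 + 0.3333*(-0.8718 + 1.0827) = -0.8014
  grad(y) = -0.6173, v = y - alpha*grad = -0.7755
  prox(v) = soft_thresh(-0.7755, 0.0433) = -0.7323
f(x_2) = 6*(-0.7323)^2 + 9*(-0.7323) + 1.03*|-0.7323| = -2.6189


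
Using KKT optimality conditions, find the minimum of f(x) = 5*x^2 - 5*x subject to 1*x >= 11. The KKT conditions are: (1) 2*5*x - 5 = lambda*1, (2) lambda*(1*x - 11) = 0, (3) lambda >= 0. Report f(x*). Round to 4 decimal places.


Step 1: Try lambda = 0 (constraint inactive).
x_unc = 5/(2*5) = 0.5
Check: 1*0.5 = 0.5 < 11 -- violated!
Step 2: Constraint must be active: 1*x = 11
x* = 11/1 = 11.0
lambda = (2*5*11.0 - 5)/1 = 105.0
Step 3: Compute optimal value.
f(x*) = 5*11.0^2 - 5*11.0 = 550.0


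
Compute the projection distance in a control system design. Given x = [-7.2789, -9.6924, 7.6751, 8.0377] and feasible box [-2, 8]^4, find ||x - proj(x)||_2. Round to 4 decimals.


Project each component onto [-2, 8].
clip(-7.2789) = -2.0, clip(-9.6924) = -2.0, clip(7.6751) = 7.6751, clip(8.0377) = 8.0
Projection = [-2.0, -2.0, 7.6751, 8.0]
Squared diffs: [27.8668, 59.173, 0.0, 0.0014]
Distance = sqrt(87.0412) = 9.3296


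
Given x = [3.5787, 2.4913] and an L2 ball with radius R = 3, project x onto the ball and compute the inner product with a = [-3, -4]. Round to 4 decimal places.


Step 1: Compute ||x|| (intermediates to 6 decimals).
||x|| = sqrt(3.5787^2 + 2.4913^2) = 4.360467
Step 2: Project.
Since ||x|| > R, scale = R/||x|| = 3/4.360467 = 0.688, proj(x) = scale * x
proj(x) = [2.462146, 1.714014]
Step 3: Dot product.
a^T * proj(x) = -3*2.462146 - 4*1.714014 = -14.2425


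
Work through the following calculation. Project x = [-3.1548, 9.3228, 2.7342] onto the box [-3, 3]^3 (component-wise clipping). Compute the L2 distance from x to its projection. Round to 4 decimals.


Project each component onto [-3, 3].
clip(-3.1548) = -3.0, clip(9.3228) = 3.0, clip(2.7342) = 2.7342
Projection = [-3.0, 3.0, 2.7342]
Squared diffs: [0.024, 39.9778, 0.0]
Distance = sqrt(40.0018) = 6.3247


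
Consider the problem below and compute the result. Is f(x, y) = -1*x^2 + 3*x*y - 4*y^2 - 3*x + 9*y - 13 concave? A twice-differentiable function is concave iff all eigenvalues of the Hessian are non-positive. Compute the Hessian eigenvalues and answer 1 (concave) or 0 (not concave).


The Hessian of f(x,y) = -1*x^2 + 3*x*y - 4*y^2 - 3*x + 9*y - 13 is:
H = [[-2, 3], [3, -8]]
Trace = -2 - 8 = -10
Determinant = -2*-8 - (3)^2 = 7
Discriminant = (-10)^2 - 4*7 = 72.0
Eigenvalues: lambda_1 = -9.2426, lambda_2 = -0.7574
The function is concave.

1


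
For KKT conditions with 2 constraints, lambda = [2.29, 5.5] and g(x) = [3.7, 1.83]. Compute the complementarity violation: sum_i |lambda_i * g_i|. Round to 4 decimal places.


KKT complementary slackness check:
lambda_1 * g_1 = 2.29 * 3.7 = 8.473
lambda_2 * g_2 = 5.5 * 1.83 = 10.065
Total violation = 8.473 + 10.065 = 18.538


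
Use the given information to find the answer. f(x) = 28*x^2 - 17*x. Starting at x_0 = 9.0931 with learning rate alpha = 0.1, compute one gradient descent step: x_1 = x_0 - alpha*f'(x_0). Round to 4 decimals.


We compute the gradient at x_0 and apply the update.
f'(x) = 56*x - 17
f'(9.0931) = 56*9.0931 - 17 = 492.2136
x_1 = 9.0931 - 0.1*492.2136 = -40.1283


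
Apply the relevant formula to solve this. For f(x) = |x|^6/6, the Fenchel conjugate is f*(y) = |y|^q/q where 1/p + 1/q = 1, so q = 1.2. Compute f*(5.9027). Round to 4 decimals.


The conjugate exponent q satisfies 1/p + 1/q = 1.
p = 6, so q = 6/(6 - 1) = 1.2
|y|^q = 5.9027^1.2 = 8.419
f*(5.9027) = 8.419 / 1.2 = 7.0158


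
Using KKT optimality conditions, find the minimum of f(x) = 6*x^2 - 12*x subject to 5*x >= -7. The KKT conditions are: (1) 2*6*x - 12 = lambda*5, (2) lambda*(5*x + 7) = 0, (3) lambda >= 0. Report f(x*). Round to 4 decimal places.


Step 1: Try lambda = 0 (constraint inactive).
Stationarity: 2*6*x - 12 = 0
x* = 12/(2*6) = 1.0
Check constraint: 5*1.0 = 5.0 >= -7 -- satisfied.
Step 2: Compute optimal value.
f(x*) = 6*1.0^2 - 12*1.0 = -6.0


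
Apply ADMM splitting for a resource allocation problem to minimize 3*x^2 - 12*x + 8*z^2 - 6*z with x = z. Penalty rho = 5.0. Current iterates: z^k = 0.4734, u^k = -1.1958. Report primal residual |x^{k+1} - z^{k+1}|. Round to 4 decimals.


ADMM iteration with rho = 5.0, z^k = 0.4734, u^k = -1.1958
Step 1: x-update.
Minimize 3*x^2 - 12*x + (5.0/2)*(x - 0.4734 - 1.1958)^2
FOC: (2*3 + 5.0)*x = 12 + 5.0*(0.4734 + 1.1958)
x^{k+1} = 1.8496
Step 2: z-update.
Minimize 8*z^2 - 6*z + (5.0/2)*(1.8496 - z - 1.1958)^2
FOC: (2*8 + 5.0)*z = 6 + 5.0*(1.8496 - 1.1958)
z^{k+1} = 0.4414
Step 3: u-update.
u^{k+1} = -1.1958 + 1.8496 - 0.4414 = 0.2124
Step 4: Primal residual = |1.8496 - 0.4414| = 1.4082


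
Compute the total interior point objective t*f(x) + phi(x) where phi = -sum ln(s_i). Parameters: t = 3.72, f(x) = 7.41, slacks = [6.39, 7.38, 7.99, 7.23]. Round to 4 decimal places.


Step 1: Compute log-barrier.
ln values: [1.8547, 1.9988, 2.0782, 1.9782]
phi = -(1.8547 + 1.9988 + 2.0782 + 1.9782) = -7.9099
Step 2: Compute augmented objective.
t*f(x) = 3.72*7.41 = 27.5652
Total = 27.5652 - 7.9099 = 19.6553


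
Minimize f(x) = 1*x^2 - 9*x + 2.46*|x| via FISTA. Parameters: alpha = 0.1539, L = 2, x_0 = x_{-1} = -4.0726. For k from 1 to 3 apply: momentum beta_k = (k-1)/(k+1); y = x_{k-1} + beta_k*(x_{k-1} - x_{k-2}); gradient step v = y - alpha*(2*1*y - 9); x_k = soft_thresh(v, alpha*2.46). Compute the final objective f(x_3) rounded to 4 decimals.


FISTA on f(x) = 1*x^2 - 9*x + 2.46*|x|
L = 2, alpha = 0.1539
Iteration 1: beta = 0.0, y = -4.0726 + 0.0*(-4.0726 + 4.0726) = -4.0726
  grad(y) = -17.1452, v = y - alpha*grad = -1.434
  prox(v) = soft_thresh(-1.434, 0.3786) = -1.0554
Iteration 2: beta = 0.3333, y = -1.0554 + 0.3333*(-1.0554 + 4.0726) = -0.0496
  grad(y) = -9.0992, v = y - alpha*grad = 1.3508
  prox(v) = soft_thresh(1.3508, 0.3786) = 0.9722
Iteration 3: beta = 0.5, y = 0.9722 + 0.5*(0.9722 + 1.0554) = 1.9859
  grad(y) = -5.0281, v = y - alpha*grad = 2.7598
  prox(v) = soft_thresh(2.7598, 0.3786) = 2.3812
f(x_3) = 1*2.3812^2 - 9*2.3812 + 2.46*|2.3812| = -9.9029


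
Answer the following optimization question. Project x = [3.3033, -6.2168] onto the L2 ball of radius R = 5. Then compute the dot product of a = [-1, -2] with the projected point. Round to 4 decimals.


Step 1: Compute ||x|| (intermediates to 6 decimals).
||x|| = sqrt(3.3033^2 + (-6.2168)^2) = 7.039914
Step 2: Project.
Since ||x|| > R, scale = R/||x|| = 5/7.039914 = 0.710236, proj(x) = scale * x
proj(x) = [2.346123, -4.415395]
Step 3: Dot product.
a^T * proj(x) = -1*2.346123 - 2*(-4.415395) = 6.4847


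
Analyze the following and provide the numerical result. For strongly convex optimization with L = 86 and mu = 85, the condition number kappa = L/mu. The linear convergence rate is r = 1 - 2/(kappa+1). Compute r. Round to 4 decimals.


Step 1: Compute the condition number.
kappa = L/mu = 86/85 = 1.0118
Step 2: Compute the convergence rate.
r = 1 - 2/(kappa + 1) = 1 - 2*mu/(L + mu) = (L - mu)/(L + mu) = 1/171 = 0.0058


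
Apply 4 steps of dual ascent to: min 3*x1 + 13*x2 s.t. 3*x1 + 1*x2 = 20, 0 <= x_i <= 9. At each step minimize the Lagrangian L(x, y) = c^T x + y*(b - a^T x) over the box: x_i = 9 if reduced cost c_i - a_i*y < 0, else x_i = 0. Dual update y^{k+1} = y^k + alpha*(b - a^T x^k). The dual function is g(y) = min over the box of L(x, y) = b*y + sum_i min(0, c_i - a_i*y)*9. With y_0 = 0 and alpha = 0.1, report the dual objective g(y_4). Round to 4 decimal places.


Dual ascent for LP: min 3*x1 + 13*x2, 3*x1 + 1*x2 = 20, 0 <= x_i <= 9
Step 1: y^k = 0.0, reduced costs: (3.0, 13.0)
  x^k = (0.0, 0.0), subgradient = b - a^T x = 20.0
  y^{k+1} = 0.0 + 0.1*20.0 = 2.0
Step 2: y^k = 2.0, reduced costs: (-3.0, 11.0)
  x^k = (9.0, 0.0), subgradient = b - a^T x = -7.0
  y^{k+1} = 2.0 + 0.1*-7.0 = 1.3
Step 3: y^k = 1.3, reduced costs: (-0.9, 11.7)
  x^k = (9.0, 0.0), subgradient = b - a^T x = -7.0
  y^{k+1} = 1.3 + 0.1*-7.0 = 0.6
Step 4: y^k = 0.6, reduced costs: (1.2, 12.4)
  x^k = (0.0, 0.0), subgradient = b - a^T x = 20.0
  y^{k+1} = 0.6 + 0.1*20.0 = 2.6
Dual objective at y_4 = 2.6: reduced costs (-4.8, 10.4), box minimizer x = (9.0, 0.0)
g(y_4) = b*y + (c1 - a1*y)*x1 + (c2 - a2*y)*x2 = 20*2.6 + (-4.8)*9.0 + 10.4*0.0 = 52.0 - 43.2 + 0.0 = 8.8


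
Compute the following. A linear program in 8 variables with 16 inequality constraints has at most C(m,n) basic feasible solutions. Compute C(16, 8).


Each vertex corresponds to some choice of n active constraints out of m, so the number of vertices is at most C(m, n) = m! / (n!(m-n)!).
m = 16, n = 8
Numerator: 16 * 15 * 14 * 13 * 12 * 11 * 10 * 9
Denominator: 8! = 40320
C(16, 8) = 12870


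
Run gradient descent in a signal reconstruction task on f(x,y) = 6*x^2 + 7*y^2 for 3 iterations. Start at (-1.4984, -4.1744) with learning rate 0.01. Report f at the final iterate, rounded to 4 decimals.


Gradient descent on f(x,y) = 6*x^2 + 7*y^2.
Starting point: (-1.4984, -4.1744), alpha = 0.01
Step 1: grad_x = 2*6*-1.4984 = -17.9808, grad_y = 2*7*-4.1744 = -58.4416
  x_1 = -1.4984 - 0.01*-17.9808 = -1.3186
  y_1 = -4.1744 - 0.01*-58.4416 = -3.59
Step 2: grad_x = 2*6*-1.3186 = -15.8231, grad_y = 2*7*-3.59 = -50.2598
  x_2 = -1.3186 - 0.01*-15.8231 = -1.1604
  y_2 = -3.59 - 0.01*-50.2598 = -3.0874
Step 3: grad_x = 2*6*-1.1604 = -13.9243, grad_y = 2*7*-3.0874 = -43.2234
  x_3 = -1.1604 - 0.01*-13.9243 = -1.0211
  y_3 = -3.0874 - 0.01*-43.2234 = -2.6552
f(-1.0211, -2.6552) = 6*(-1.0211)^2 + 7*(-2.6552)^2 = 55.6049


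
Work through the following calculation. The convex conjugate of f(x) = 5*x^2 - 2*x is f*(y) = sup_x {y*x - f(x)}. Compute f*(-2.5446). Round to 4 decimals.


f*(y) = sup_x {y*x - a*x^2 - b*x} = sup_x {(y-b)*x - a*x^2}
FOC: (y - b) - 2a*x = 0 => x* = (y - b)/(2a)
x* = (-2.5446 + 2)/(2*5) = -0.0545
f*(-2.5446) = (y-b)^2/(4a) = (-2.5446 + 2)^2/(4*5)
= 0.2966/20 = 0.0148


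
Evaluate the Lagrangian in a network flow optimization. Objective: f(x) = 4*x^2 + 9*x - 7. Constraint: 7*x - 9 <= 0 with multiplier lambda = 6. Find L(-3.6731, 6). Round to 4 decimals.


Step 1: Evaluate f(x).
f(-3.6731) = 4*(-3.6731)^2 + 9*(-3.6731) - 7 = 13.9088
Step 2: Evaluate g(x).
g(-3.6731) = 7*-3.6731 - 9 = -34.7117
Step 3: Compute Lagrangian.
L = 13.9088 + 6*-34.7117 = -194.3614


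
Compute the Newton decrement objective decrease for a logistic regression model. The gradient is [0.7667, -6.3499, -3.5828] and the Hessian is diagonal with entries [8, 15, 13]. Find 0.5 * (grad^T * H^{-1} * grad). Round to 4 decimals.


Step 1: H is diagonal, so H^(-1) * g = [0.0958, -0.4233, -0.2756].
Step 2: g^T H^(-1) g = sum_i g_i^2 / H_ii
  = (0.7667)^2/8 + (-6.3499)^2/15 + (-3.5828)^2/13
  = 0.0735 + 2.6881 + 0.9874 = 3.749
Step 3: Objective decrease = 0.5 * g^T H^(-1) g = 1.8745


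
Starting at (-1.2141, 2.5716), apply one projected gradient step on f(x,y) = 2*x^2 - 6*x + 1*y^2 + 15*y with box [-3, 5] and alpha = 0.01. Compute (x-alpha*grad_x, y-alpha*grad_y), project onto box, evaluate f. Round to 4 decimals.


Step 1: Compute gradient at (-1.2141, 2.5716).
grad_x = 2*2*-1.2141 - 6 = -10.8564
grad_y = 2*1*2.5716 + 15 = 20.1432
Step 2: Gradient step.
x_raw = -1.2141 - 0.01*-10.8564 = -1.1055
y_raw = 2.5716 - 0.01*20.1432 = 2.3702
Step 3: Project onto [-3, 5].
x_proj = clip(-1.1055) = -1.1055
y_proj = clip(2.3702) = 2.3702
Step 4: Evaluate f.
f(-1.1055, 2.3702) = 50.2479


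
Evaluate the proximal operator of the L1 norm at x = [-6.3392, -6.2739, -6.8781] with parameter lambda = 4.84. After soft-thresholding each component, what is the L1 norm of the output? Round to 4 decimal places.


Soft-thresholding with lambda = 4.84:
prox(-6.3392) = sign(-6.3392)*max(|-6.3392| - 4.84, 0) = -1.4992
prox(-6.2739) = sign(-6.2739)*max(|-6.2739| - 4.84, 0) = -1.4339
prox(-6.8781) = sign(-6.8781)*max(|-6.8781| - 4.84, 0) = -2.0381
prox(x) = [-1.4992, -1.4339, -2.0381]
||prox(x)||_1 = 1.4992 + 1.4339 + 2.0381 = 4.9712
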